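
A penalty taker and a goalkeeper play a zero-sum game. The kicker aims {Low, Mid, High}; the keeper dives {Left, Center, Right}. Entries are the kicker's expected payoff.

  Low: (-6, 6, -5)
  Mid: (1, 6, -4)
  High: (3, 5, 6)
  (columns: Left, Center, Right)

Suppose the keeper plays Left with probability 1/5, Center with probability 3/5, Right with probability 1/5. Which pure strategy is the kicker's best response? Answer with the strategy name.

Expected payoff of Low: (1/5)·(-6) + (3/5)·6 + (1/5)·(-5) = 7/5.
Expected payoff of Mid: (1/5)·1 + (3/5)·6 + (1/5)·(-4) = 3.
Expected payoff of High: (1/5)·3 + (3/5)·5 + (1/5)·6 = 24/5.
The largest is 24/5, so the kicker's best response is High.

High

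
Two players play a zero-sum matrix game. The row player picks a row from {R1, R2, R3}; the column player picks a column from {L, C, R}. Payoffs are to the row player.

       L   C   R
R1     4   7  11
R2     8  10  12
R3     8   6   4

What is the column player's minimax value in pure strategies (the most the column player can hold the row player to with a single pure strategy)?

Column maxima: L → 8, C → 10, R → 12.
The smallest of these is 8.

8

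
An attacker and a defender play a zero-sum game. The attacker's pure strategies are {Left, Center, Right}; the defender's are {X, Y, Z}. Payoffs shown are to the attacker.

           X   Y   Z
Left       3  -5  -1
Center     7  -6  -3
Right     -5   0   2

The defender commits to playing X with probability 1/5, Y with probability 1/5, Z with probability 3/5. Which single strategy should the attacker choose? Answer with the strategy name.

Expected payoff of Left: (1/5)·3 + (1/5)·(-5) + (3/5)·(-1) = -1.
Expected payoff of Center: (1/5)·7 + (1/5)·(-6) + (3/5)·(-3) = -8/5.
Expected payoff of Right: (1/5)·(-5) + (1/5)·0 + (3/5)·2 = 1/5.
The largest is 1/5, so the attacker's best response is Right.

Right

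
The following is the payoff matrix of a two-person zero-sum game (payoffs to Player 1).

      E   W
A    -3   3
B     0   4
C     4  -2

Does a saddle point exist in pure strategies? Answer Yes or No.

No

Row minima: A → -3, B → 0, C → -2; maximin = 0.
Column maxima: E → 4, W → 4; minimax = 4.
0 ≠ 4, so no pure-strategy equilibrium exists.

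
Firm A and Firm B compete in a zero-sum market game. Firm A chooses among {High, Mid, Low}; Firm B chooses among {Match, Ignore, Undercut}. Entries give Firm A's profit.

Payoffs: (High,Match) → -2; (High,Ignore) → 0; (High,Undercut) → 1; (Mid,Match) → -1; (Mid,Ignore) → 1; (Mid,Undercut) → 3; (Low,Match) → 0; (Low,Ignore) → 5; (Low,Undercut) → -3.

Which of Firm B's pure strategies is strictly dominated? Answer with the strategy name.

Ignore

Match holds Firm A's payoff strictly below Ignore in every row: -2 < 0, -1 < 1, 0 < 5.
So Ignore is strictly dominated for Firm B.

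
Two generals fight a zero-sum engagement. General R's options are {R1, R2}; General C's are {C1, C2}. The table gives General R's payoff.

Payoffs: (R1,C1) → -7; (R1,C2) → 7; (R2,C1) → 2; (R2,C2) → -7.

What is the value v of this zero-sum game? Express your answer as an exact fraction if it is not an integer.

-35/23

Row minima: R1 → -7, R2 → -7; maximin = -7.
Column maxima: C1 → 2, C2 → 7; minimax = 2.
-7 ≠ 2, so there is no saddle point; optimal play is mixed.
Let General R play R1 with probability p. Expected payoff against C1: (-7)p + 2(1−p) = −9p + 2; against C2: 7p + (-7)(1−p) = 14p − 7.
Setting these equal: −9p + 2 = 14p − 7 ⇒ −23p = -9 ⇒ p = 9/23, and the value is (-9)·(9/23) + 2 = -35/23.
For General C: with q = P(C1), equating R1's and R2's payoffs gives −14q + 7 = 9q − 7 ⇒ q = 14/23.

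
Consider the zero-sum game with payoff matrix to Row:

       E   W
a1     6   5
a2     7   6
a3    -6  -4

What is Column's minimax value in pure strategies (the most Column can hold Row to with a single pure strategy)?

6

Column maxima: E → 7, W → 6.
The smallest of these is 6.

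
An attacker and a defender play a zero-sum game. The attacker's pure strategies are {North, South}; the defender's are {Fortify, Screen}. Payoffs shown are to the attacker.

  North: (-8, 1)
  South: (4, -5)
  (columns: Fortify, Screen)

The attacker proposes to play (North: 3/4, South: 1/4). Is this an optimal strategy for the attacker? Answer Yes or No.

Against Fortify this mix gives (3/4)·(-8) + (1/4)·4 = -5.
Against Screen this mix gives (3/4)·1 + (1/4)·(-5) = -1/2.
The defender will play Fortify, holding the attacker to -5. Shifting weight toward the row that does better against Fortify would raise this floor (the equalizing mix achieves -2 against both Fortify and Screen), so the proposed strategy is not optimal.

No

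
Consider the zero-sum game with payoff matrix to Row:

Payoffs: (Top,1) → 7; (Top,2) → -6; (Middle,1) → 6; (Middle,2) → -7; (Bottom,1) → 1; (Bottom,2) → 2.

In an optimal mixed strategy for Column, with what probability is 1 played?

4/7

Row minima: Top → -6, Middle → -7, Bottom → 1; maximin = 1.
Column maxima: 1 → 7, 2 → 2; minimax = 2.
1 ≠ 2, so there is no saddle point; optimal play is mixed.
Middle is strictly dominated by Top, so Row never plays it.
On the remaining 2×2 (Top, Bottom vs 1, 2):
Let Row play Top with probability p. Expected payoff against 1: 7p + 1(1−p) = 6p + 1; against 2: (-6)p + 2(1−p) = −8p + 2.
Setting these equal: 6p + 1 = −8p + 2 ⇒ 14p = 1 ⇒ p = 1/14, and the value is (6)·(1/14) + 1 = 10/7.
For Column: with q = P(1), equating Top's and Bottom's payoffs gives 13q − 6 = −q + 2 ⇒ q = 4/7.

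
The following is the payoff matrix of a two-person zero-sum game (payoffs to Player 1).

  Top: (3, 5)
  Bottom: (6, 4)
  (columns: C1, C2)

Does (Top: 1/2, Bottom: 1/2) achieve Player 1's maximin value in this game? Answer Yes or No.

Against C1 this mix gives (1/2)·3 + (1/2)·6 = 9/2.
Against C2 this mix gives (1/2)·5 + (1/2)·4 = 9/2.
All of Player 2's active replies (C1, C2) yield 9/2, and no column does worse for Player 1. The mix makes Player 2 indifferent and guarantees 9/2, so it is optimal.

Yes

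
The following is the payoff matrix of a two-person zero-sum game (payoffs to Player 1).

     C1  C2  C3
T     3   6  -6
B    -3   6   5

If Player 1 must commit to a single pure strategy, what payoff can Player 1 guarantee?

Row minima: T → -6, B → -3.
The best of these is -3.

-3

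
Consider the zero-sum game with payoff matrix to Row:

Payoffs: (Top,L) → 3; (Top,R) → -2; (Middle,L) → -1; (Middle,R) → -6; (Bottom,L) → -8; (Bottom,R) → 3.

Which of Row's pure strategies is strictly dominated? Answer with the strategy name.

Middle

Top gives a strictly higher payoff than Middle against every column: 3 > -1, -2 > -6.
So Middle is strictly dominated and Row never plays it.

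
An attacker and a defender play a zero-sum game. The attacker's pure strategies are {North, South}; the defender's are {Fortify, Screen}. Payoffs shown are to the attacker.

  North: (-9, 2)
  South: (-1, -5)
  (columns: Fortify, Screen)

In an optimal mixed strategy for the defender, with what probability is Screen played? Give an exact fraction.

Row minima: North → -9, South → -5; maximin = -5.
Column maxima: Fortify → -1, Screen → 2; minimax = -1.
-5 ≠ -1, so there is no saddle point; optimal play is mixed.
Let the attacker play North with probability p. Expected payoff against Fortify: (-9)p + (-1)(1−p) = −8p − 1; against Screen: 2p + (-5)(1−p) = 7p − 5.
Setting these equal: −8p − 1 = 7p − 5 ⇒ −15p = -4 ⇒ p = 4/15, and the value is (-8)·(4/15) − 1 = -47/15.
For the defender: with q = P(Fortify), equating North's and South's payoffs gives −11q + 2 = 4q − 5 ⇒ q = 7/15.

8/15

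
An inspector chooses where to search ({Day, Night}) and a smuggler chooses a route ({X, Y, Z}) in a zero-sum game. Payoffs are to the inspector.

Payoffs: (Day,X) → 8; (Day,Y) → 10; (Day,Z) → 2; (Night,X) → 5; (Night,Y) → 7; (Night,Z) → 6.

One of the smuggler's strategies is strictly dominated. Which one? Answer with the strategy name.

Y

X holds the inspector's payoff strictly below Y in every row: 8 < 10, 5 < 7.
So Y is strictly dominated for the smuggler.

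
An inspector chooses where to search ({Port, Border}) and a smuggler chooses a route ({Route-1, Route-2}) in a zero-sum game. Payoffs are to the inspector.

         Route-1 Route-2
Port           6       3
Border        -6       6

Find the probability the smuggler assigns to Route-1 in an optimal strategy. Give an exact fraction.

1/5

Row minima: Port → 3, Border → -6; maximin = 3.
Column maxima: Route-1 → 6, Route-2 → 6; minimax = 6.
3 ≠ 6, so there is no saddle point; optimal play is mixed.
Let the inspector play Port with probability p. Expected payoff against Route-1: 6p + (-6)(1−p) = 12p − 6; against Route-2: 3p + 6(1−p) = −3p + 6.
Setting these equal: 12p − 6 = −3p + 6 ⇒ 15p = 12 ⇒ p = 4/5, and the value is (12)·(4/5) − 6 = 18/5.
For the smuggler: with q = P(Route-1), equating Port's and Border's payoffs gives 3q + 3 = −12q + 6 ⇒ q = 1/5.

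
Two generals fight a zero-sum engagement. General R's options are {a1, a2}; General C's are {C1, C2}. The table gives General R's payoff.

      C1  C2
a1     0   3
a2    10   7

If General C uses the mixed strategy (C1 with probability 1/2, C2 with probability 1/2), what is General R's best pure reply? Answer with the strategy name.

a2

Expected payoff of a1: (1/2)·0 + (1/2)·3 = 3/2.
Expected payoff of a2: (1/2)·10 + (1/2)·7 = 17/2.
The largest is 17/2, so General R's best response is a2.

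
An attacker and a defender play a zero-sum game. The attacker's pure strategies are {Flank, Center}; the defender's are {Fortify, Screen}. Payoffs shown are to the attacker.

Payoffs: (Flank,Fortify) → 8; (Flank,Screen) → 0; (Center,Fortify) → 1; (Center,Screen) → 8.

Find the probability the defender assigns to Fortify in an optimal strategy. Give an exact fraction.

8/15

Row minima: Flank → 0, Center → 1; maximin = 1.
Column maxima: Fortify → 8, Screen → 8; minimax = 8.
1 ≠ 8, so there is no saddle point; optimal play is mixed.
Let the attacker play Flank with probability p. Expected payoff against Fortify: 8p + 1(1−p) = 7p + 1; against Screen: 0p + 8(1−p) = −8p + 8.
Setting these equal: 7p + 1 = −8p + 8 ⇒ 15p = 7 ⇒ p = 7/15, and the value is (7)·(7/15) + 1 = 64/15.
For the defender: with q = P(Fortify), equating Flank's and Center's payoffs gives 8q = −7q + 8 ⇒ q = 8/15.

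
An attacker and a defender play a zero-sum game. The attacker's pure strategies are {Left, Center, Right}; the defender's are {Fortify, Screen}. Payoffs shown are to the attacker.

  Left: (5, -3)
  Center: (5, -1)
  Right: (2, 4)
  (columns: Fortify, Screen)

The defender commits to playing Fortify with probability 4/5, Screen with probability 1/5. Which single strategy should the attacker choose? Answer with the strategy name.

Center

Expected payoff of Left: (4/5)·5 + (1/5)·(-3) = 17/5.
Expected payoff of Center: (4/5)·5 + (1/5)·(-1) = 19/5.
Expected payoff of Right: (4/5)·2 + (1/5)·4 = 12/5.
The largest is 19/5, so the attacker's best response is Center.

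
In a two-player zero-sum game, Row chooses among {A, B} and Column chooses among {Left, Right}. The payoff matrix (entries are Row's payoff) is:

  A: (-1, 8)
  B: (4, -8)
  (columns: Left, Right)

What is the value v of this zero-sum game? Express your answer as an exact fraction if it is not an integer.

8/7

Row minima: A → -1, B → -8; maximin = -1.
Column maxima: Left → 4, Right → 8; minimax = 4.
-1 ≠ 4, so there is no saddle point; optimal play is mixed.
Let Row play A with probability p. Expected payoff against Left: (-1)p + 4(1−p) = −5p + 4; against Right: 8p + (-8)(1−p) = 16p − 8.
Setting these equal: −5p + 4 = 16p − 8 ⇒ −21p = -12 ⇒ p = 4/7, and the value is (-5)·(4/7) + 4 = 8/7.
For Column: with q = P(Left), equating A's and B's payoffs gives −9q + 8 = 12q − 8 ⇒ q = 16/21.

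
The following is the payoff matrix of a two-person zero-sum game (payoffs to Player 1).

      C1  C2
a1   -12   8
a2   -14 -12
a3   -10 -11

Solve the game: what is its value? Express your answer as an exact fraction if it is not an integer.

Row minima: a1 → -12, a2 → -14, a3 → -11; maximin = -11.
Column maxima: C1 → -10, C2 → 8; minimax = -10.
-11 ≠ -10, so there is no saddle point; optimal play is mixed.
a2 is strictly dominated by a1, so Player 1 never plays it.
On the remaining 2×2 (a1, a3 vs C1, C2):
Let Player 1 play a1 with probability p. Expected payoff against C1: (-12)p + (-10)(1−p) = −2p − 10; against C2: 8p + (-11)(1−p) = 19p − 11.
Setting these equal: −2p − 10 = 19p − 11 ⇒ −21p = -1 ⇒ p = 1/21, and the value is (-2)·(1/21) − 10 = -212/21.
For Player 2: with q = P(C1), equating a1's and a3's payoffs gives −20q + 8 = q − 11 ⇒ q = 19/21.

-212/21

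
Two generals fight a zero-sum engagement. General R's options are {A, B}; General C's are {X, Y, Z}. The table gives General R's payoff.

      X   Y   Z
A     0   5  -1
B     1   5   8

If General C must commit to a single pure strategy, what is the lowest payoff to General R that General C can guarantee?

1

Column maxima: X → 1, Y → 5, Z → 8.
The smallest of these is 1.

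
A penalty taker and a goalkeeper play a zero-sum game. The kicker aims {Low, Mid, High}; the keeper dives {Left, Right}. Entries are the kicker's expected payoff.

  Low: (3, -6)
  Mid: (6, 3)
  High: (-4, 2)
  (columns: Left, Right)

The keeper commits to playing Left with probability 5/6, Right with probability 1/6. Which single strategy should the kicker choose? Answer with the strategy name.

Mid

Expected payoff of Low: (5/6)·3 + (1/6)·(-6) = 3/2.
Expected payoff of Mid: (5/6)·6 + (1/6)·3 = 11/2.
Expected payoff of High: (5/6)·(-4) + (1/6)·2 = -3.
The largest is 11/2, so the kicker's best response is Mid.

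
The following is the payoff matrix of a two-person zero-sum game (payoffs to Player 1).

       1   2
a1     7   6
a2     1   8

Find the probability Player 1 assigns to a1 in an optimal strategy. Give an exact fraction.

Row minima: a1 → 6, a2 → 1; maximin = 6.
Column maxima: 1 → 7, 2 → 8; minimax = 7.
6 ≠ 7, so there is no saddle point; optimal play is mixed.
Let Player 1 play a1 with probability p. Expected payoff against 1: 7p + 1(1−p) = 6p + 1; against 2: 6p + 8(1−p) = −2p + 8.
Setting these equal: 6p + 1 = −2p + 8 ⇒ 8p = 7 ⇒ p = 7/8, and the value is (6)·(7/8) + 1 = 25/4.
For Player 2: with q = P(1), equating a1's and a2's payoffs gives q + 6 = −7q + 8 ⇒ q = 1/4.

7/8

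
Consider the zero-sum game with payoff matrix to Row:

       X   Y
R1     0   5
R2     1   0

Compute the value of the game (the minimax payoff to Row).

5/6

Row minima: R1 → 0, R2 → 0; maximin = 0.
Column maxima: X → 1, Y → 5; minimax = 1.
0 ≠ 1, so there is no saddle point; optimal play is mixed.
Let Row play R1 with probability p. Expected payoff against X: 0p + 1(1−p) = −p + 1; against Y: 5p + 0(1−p) = 5p.
Setting these equal: −p + 1 = 5p ⇒ −6p = -1 ⇒ p = 1/6, and the value is (-1)·(1/6) + 1 = 5/6.
For Column: with q = P(X), equating R1's and R2's payoffs gives −5q + 5 = q ⇒ q = 5/6.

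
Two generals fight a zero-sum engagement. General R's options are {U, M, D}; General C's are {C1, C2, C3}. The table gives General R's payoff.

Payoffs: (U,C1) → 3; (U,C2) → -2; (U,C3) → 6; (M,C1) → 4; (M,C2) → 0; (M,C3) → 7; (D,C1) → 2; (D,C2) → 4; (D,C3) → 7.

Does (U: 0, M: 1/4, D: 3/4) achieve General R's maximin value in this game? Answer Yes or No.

Against C1 this mix gives (1/4)·4 + (3/4)·2 = 5/2.
Against C2 this mix gives (1/4)·0 + (3/4)·4 = 3.
Against C3 this mix gives (1/4)·7 + (3/4)·7 = 7.
General C will play C1, holding General R to 5/2. Shifting weight toward the row that does better against C1 would raise this floor (the equalizing mix achieves 8/3 against both C1 and C2), so the proposed strategy is not optimal.

No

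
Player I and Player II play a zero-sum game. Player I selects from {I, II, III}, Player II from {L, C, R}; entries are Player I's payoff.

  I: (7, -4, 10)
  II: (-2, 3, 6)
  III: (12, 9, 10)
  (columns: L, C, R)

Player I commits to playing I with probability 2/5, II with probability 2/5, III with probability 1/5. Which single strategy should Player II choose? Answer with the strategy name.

If Player II plays L, Player I's expected payoff is (2/5)·7 + (2/5)·(-2) + (1/5)·12 = 22/5.
If Player II plays C, Player I's expected payoff is (2/5)·(-4) + (2/5)·3 + (1/5)·9 = 7/5.
If Player II plays R, Player I's expected payoff is (2/5)·10 + (2/5)·6 + (1/5)·10 = 42/5.
Player II minimizes Player I's payoff; the smallest is 7/5, so the best response is C.

C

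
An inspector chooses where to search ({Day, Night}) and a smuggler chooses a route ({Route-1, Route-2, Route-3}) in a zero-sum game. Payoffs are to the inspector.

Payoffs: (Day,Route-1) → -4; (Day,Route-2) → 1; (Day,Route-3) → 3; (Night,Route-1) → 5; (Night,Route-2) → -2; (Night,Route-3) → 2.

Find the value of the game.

Row minima: Day → -4, Night → -2; maximin = -2.
Column maxima: Route-1 → 5, Route-2 → 1, Route-3 → 3; minimax = 1.
-2 ≠ 1, so there is no saddle point; optimal play is mixed.
Route-3 is strictly dominated by Route-2 (it gives the inspector strictly more in every row), so the smuggler never plays it.
On the remaining 2×2 (Day, Night vs Route-1, Route-2):
Let the inspector play Day with probability p. Expected payoff against Route-1: (-4)p + 5(1−p) = −9p + 5; against Route-2: 1p + (-2)(1−p) = 3p − 2.
Setting these equal: −9p + 5 = 3p − 2 ⇒ −12p = -7 ⇒ p = 7/12, and the value is (-9)·(7/12) + 5 = -1/4.
For the smuggler: with q = P(Route-1), equating Day's and Night's payoffs gives −5q + 1 = 7q − 2 ⇒ q = 1/4.

-1/4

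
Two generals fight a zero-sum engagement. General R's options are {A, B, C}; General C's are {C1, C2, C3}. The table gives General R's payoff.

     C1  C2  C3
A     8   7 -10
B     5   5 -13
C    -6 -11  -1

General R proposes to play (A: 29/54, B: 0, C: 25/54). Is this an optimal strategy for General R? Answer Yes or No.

No

Against C1 this mix gives (29/54)·8 + (25/54)·(-6) = 41/27.
Against C2 this mix gives (29/54)·7 + (25/54)·(-11) = -4/3.
Against C3 this mix gives (29/54)·(-10) + (25/54)·(-1) = -35/6.
General C will play C3, holding General R to -35/6. Shifting weight toward the row that does better against C3 would raise this floor (the equalizing mix achieves -13/3 against both C3 and C2), so the proposed strategy is not optimal.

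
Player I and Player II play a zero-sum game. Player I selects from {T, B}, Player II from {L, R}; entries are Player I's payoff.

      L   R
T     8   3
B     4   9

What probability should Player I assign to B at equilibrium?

Row minima: T → 3, B → 4; maximin = 4.
Column maxima: L → 8, R → 9; minimax = 8.
4 ≠ 8, so there is no saddle point; optimal play is mixed.
Let Player I play T with probability p. Expected payoff against L: 8p + 4(1−p) = 4p + 4; against R: 3p + 9(1−p) = −6p + 9.
Setting these equal: 4p + 4 = −6p + 9 ⇒ 10p = 5 ⇒ p = 1/2, and the value is (4)·(1/2) + 4 = 6.
For Player II: with q = P(L), equating T's and B's payoffs gives 5q + 3 = −5q + 9 ⇒ q = 3/5.

1/2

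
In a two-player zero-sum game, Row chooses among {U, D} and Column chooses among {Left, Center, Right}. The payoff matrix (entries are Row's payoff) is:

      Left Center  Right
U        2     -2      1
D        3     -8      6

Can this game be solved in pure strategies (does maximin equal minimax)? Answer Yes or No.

Yes

Row minima: U → -2, D → -8; maximin = -2.
Column maxima: Left → 3, Center → -2, Right → 6; minimax = -2.
maximin = minimax = -2, so a saddle point exists.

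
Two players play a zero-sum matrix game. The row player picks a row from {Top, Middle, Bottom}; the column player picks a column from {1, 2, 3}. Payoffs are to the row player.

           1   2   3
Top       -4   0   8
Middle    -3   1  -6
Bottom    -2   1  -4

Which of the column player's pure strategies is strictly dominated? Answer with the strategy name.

2

1 holds the row player's payoff strictly below 2 in every row: -4 < 0, -3 < 1, -2 < 1.
So 2 is strictly dominated for the column player.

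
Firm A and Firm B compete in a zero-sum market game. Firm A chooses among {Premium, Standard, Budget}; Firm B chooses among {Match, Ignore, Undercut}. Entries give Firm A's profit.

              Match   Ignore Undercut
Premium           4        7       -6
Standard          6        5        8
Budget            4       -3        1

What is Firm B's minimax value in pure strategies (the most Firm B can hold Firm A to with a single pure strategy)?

6

Column maxima: Match → 6, Ignore → 7, Undercut → 8.
The smallest of these is 6.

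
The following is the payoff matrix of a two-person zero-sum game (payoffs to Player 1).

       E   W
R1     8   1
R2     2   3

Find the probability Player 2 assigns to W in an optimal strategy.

Row minima: R1 → 1, R2 → 2; maximin = 2.
Column maxima: E → 8, W → 3; minimax = 3.
2 ≠ 3, so there is no saddle point; optimal play is mixed.
Let Player 1 play R1 with probability p. Expected payoff against E: 8p + 2(1−p) = 6p + 2; against W: 1p + 3(1−p) = −2p + 3.
Setting these equal: 6p + 2 = −2p + 3 ⇒ 8p = 1 ⇒ p = 1/8, and the value is (6)·(1/8) + 2 = 11/4.
For Player 2: with q = P(E), equating R1's and R2's payoffs gives 7q + 1 = −q + 3 ⇒ q = 1/4.

3/4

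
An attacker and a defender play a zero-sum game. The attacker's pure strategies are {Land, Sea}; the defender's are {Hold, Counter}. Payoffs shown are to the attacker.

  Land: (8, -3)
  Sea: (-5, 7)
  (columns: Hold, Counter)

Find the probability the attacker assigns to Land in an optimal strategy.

12/23

Row minima: Land → -3, Sea → -5; maximin = -3.
Column maxima: Hold → 8, Counter → 7; minimax = 7.
-3 ≠ 7, so there is no saddle point; optimal play is mixed.
Let the attacker play Land with probability p. Expected payoff against Hold: 8p + (-5)(1−p) = 13p − 5; against Counter: (-3)p + 7(1−p) = −10p + 7.
Setting these equal: 13p − 5 = −10p + 7 ⇒ 23p = 12 ⇒ p = 12/23, and the value is (13)·(12/23) − 5 = 41/23.
For the defender: with q = P(Hold), equating Land's and Sea's payoffs gives 11q − 3 = −12q + 7 ⇒ q = 10/23.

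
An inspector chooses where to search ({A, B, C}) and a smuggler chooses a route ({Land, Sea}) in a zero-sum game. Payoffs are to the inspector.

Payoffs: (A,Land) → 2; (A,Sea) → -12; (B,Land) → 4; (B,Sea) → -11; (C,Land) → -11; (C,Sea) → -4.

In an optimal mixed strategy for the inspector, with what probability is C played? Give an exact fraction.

15/22

Row minima: A → -12, B → -11, C → -11; maximin = -11.
Column maxima: Land → 4, Sea → -4; minimax = -4.
-11 ≠ -4, so there is no saddle point; optimal play is mixed.
A is strictly dominated by B, so the inspector never plays it.
On the remaining 2×2 (B, C vs Land, Sea):
Let the inspector play B with probability p. Expected payoff against Land: 4p + (-11)(1−p) = 15p − 11; against Sea: (-11)p + (-4)(1−p) = −7p − 4.
Setting these equal: 15p − 11 = −7p − 4 ⇒ 22p = 7 ⇒ p = 7/22, and the value is (15)·(7/22) − 11 = -137/22.
For the smuggler: with q = P(Land), equating B's and C's payoffs gives 15q − 11 = −7q − 4 ⇒ q = 7/22.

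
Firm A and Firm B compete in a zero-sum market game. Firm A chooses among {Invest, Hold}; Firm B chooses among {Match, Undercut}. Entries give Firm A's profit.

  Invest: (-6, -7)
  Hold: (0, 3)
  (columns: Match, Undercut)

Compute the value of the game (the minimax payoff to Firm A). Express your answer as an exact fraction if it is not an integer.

Row minima: Invest → -7, Hold → 0; maximin = 0.
Column maxima: Match → 0, Undercut → 3; minimax = 0.
Since maximin = minimax = 0, there is a saddle point and the value is 0.

0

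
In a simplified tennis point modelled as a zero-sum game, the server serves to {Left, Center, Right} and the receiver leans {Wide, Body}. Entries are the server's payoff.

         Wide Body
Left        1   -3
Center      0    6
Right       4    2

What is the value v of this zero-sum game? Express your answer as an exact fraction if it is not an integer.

3

Row minima: Left → -3, Center → 0, Right → 2; maximin = 2.
Column maxima: Wide → 4, Body → 6; minimax = 4.
2 ≠ 4, so there is no saddle point; optimal play is mixed.
Left is strictly dominated by Right, so the server never plays it.
On the remaining 2×2 (Center, Right vs Wide, Body):
Let the server play Center with probability p. Expected payoff against Wide: 0p + 4(1−p) = −4p + 4; against Body: 6p + 2(1−p) = 4p + 2.
Setting these equal: −4p + 4 = 4p + 2 ⇒ −8p = -2 ⇒ p = 1/4, and the value is (-4)·(1/4) + 4 = 3.
For the receiver: with q = P(Wide), equating Center's and Right's payoffs gives −6q + 6 = 2q + 2 ⇒ q = 1/2.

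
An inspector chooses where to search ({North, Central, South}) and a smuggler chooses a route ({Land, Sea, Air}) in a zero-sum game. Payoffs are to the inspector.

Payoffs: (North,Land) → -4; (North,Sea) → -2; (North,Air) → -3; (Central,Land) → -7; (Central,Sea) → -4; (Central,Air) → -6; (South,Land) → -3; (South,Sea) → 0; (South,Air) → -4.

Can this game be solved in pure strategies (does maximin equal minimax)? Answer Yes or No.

No

Row minima: North → -4, Central → -7, South → -4; maximin = -4.
Column maxima: Land → -3, Sea → 0, Air → -3; minimax = -3.
-4 ≠ -3, so no pure-strategy equilibrium exists.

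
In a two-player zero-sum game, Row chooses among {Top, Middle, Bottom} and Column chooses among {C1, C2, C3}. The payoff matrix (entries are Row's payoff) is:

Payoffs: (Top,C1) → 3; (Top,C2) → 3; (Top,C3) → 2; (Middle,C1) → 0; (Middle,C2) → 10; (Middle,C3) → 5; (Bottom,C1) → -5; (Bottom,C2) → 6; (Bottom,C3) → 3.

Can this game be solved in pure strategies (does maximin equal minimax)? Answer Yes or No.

Row minima: Top → 2, Middle → 0, Bottom → -5; maximin = 2.
Column maxima: C1 → 3, C2 → 10, C3 → 5; minimax = 3.
2 ≠ 3, so no pure-strategy equilibrium exists.

No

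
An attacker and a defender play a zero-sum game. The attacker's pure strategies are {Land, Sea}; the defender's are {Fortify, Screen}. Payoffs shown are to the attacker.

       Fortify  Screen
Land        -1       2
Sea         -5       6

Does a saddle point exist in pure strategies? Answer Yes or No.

Yes

Row minima: Land → -1, Sea → -5; maximin = -1.
Column maxima: Fortify → -1, Screen → 6; minimax = -1.
maximin = minimax = -1, so a saddle point exists.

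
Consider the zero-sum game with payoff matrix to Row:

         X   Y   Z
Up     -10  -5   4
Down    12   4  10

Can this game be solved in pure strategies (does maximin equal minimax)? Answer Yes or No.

Yes

Row minima: Up → -10, Down → 4; maximin = 4.
Column maxima: X → 12, Y → 4, Z → 10; minimax = 4.
maximin = minimax = 4, so a saddle point exists.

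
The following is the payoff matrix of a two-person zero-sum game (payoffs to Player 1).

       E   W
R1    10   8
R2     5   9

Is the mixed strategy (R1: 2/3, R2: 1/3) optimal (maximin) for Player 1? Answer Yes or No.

Yes

Against E this mix gives (2/3)·10 + (1/3)·5 = 25/3.
Against W this mix gives (2/3)·8 + (1/3)·9 = 25/3.
All of Player 2's active replies (E, W) yield 25/3, and no column does worse for Player 1. The mix makes Player 2 indifferent and guarantees 25/3, so it is optimal.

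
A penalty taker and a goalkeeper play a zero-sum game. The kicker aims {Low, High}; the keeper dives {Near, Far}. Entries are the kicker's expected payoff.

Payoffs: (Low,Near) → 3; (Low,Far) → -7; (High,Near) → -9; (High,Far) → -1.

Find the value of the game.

Row minima: Low → -7, High → -9; maximin = -7.
Column maxima: Near → 3, Far → -1; minimax = -1.
-7 ≠ -1, so there is no saddle point; optimal play is mixed.
Let the kicker play Low with probability p. Expected payoff against Near: 3p + (-9)(1−p) = 12p − 9; against Far: (-7)p + (-1)(1−p) = −6p − 1.
Setting these equal: 12p − 9 = −6p − 1 ⇒ 18p = 8 ⇒ p = 4/9, and the value is (12)·(4/9) − 9 = -11/3.
For the keeper: with q = P(Near), equating Low's and High's payoffs gives 10q − 7 = −8q − 1 ⇒ q = 1/3.

-11/3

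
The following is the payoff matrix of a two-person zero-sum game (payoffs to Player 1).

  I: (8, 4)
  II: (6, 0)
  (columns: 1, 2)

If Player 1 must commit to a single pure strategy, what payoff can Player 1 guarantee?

Row minima: I → 4, II → 0.
The best of these is 4.

4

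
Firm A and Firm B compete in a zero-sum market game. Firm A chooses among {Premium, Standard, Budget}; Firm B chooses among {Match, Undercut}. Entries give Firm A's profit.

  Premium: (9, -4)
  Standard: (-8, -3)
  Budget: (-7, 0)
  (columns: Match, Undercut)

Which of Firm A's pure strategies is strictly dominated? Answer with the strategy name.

Budget gives a strictly higher payoff than Standard against every column: -7 > -8, 0 > -3.
So Standard is strictly dominated and Firm A never plays it.

Standard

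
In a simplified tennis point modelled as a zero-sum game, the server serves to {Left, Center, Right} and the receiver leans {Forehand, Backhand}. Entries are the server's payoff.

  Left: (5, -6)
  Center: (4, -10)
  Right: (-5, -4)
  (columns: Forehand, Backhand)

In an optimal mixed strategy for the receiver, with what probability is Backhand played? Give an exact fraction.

5/6

Row minima: Left → -6, Center → -10, Right → -5; maximin = -5.
Column maxima: Forehand → 5, Backhand → -4; minimax = -4.
-5 ≠ -4, so there is no saddle point; optimal play is mixed.
Center is strictly dominated by Left, so the server never plays it.
On the remaining 2×2 (Left, Right vs Forehand, Backhand):
Let the server play Left with probability p. Expected payoff against Forehand: 5p + (-5)(1−p) = 10p − 5; against Backhand: (-6)p + (-4)(1−p) = −2p − 4.
Setting these equal: 10p − 5 = −2p − 4 ⇒ 12p = 1 ⇒ p = 1/12, and the value is (10)·(1/12) − 5 = -25/6.
For the receiver: with q = P(Forehand), equating Left's and Right's payoffs gives 11q − 6 = −q − 4 ⇒ q = 1/6.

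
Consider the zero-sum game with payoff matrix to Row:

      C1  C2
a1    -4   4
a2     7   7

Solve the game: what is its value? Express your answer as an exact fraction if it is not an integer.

7

Row minima: a1 → -4, a2 → 7; maximin = 7.
Column maxima: C1 → 7, C2 → 7; minimax = 7.
Since maximin = minimax = 7, there is a saddle point and the value is 7.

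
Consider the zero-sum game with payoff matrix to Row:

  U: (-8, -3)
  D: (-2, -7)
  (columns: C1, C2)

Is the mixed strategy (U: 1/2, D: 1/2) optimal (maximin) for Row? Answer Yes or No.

Against C1 this mix gives (1/2)·(-8) + (1/2)·(-2) = -5.
Against C2 this mix gives (1/2)·(-3) + (1/2)·(-7) = -5.
All of Column's active replies (C1, C2) yield -5, and no column does worse for Row. The mix makes Column indifferent and guarantees -5, so it is optimal.

Yes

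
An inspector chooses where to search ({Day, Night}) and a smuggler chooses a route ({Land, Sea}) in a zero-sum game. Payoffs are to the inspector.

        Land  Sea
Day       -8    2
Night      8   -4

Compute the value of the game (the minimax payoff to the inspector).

Row minima: Day → -8, Night → -4; maximin = -4.
Column maxima: Land → 8, Sea → 2; minimax = 2.
-4 ≠ 2, so there is no saddle point; optimal play is mixed.
Let the inspector play Day with probability p. Expected payoff against Land: (-8)p + 8(1−p) = −16p + 8; against Sea: 2p + (-4)(1−p) = 6p − 4.
Setting these equal: −16p + 8 = 6p − 4 ⇒ −22p = -12 ⇒ p = 6/11, and the value is (-16)·(6/11) + 8 = -8/11.
For the smuggler: with q = P(Land), equating Day's and Night's payoffs gives −10q + 2 = 12q − 4 ⇒ q = 3/11.

-8/11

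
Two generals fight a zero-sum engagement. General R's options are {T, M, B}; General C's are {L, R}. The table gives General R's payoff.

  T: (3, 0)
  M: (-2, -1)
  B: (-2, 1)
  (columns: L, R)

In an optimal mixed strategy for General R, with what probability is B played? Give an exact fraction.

1/2

Row minima: T → 0, M → -2, B → -2; maximin = 0.
Column maxima: L → 3, R → 1; minimax = 1.
0 ≠ 1, so there is no saddle point; optimal play is mixed.
M is strictly dominated by T, so General R never plays it.
On the remaining 2×2 (T, B vs L, R):
Let General R play T with probability p. Expected payoff against L: 3p + (-2)(1−p) = 5p − 2; against R: 0p + 1(1−p) = −p + 1.
Setting these equal: 5p − 2 = −p + 1 ⇒ 6p = 3 ⇒ p = 1/2, and the value is (5)·(1/2) − 2 = 1/2.
For General C: with q = P(L), equating T's and B's payoffs gives 3q = −3q + 1 ⇒ q = 1/6.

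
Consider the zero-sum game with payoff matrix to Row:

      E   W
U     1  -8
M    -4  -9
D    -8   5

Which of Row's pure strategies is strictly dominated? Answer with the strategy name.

U gives a strictly higher payoff than M against every column: 1 > -4, -8 > -9.
So M is strictly dominated and Row never plays it.

M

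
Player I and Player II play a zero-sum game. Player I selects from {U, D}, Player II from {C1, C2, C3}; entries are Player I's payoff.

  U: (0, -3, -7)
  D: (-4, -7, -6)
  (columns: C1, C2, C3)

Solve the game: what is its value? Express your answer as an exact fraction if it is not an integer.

-31/5

Row minima: U → -7, D → -7; maximin = -7.
Column maxima: C1 → 0, C2 → -3, C3 → -6; minimax = -6.
-7 ≠ -6, so there is no saddle point; optimal play is mixed.
C1 is strictly dominated by C2 (it gives Player I strictly more in every row), so Player II never plays it.
On the remaining 2×2 (U, D vs C2, C3):
Let Player I play U with probability p. Expected payoff against C2: (-3)p + (-7)(1−p) = 4p − 7; against C3: (-7)p + (-6)(1−p) = −p − 6.
Setting these equal: 4p − 7 = −p − 6 ⇒ 5p = 1 ⇒ p = 1/5, and the value is (4)·(1/5) − 7 = -31/5.
For Player II: with q = P(C2), equating U's and D's payoffs gives 4q − 7 = −q − 6 ⇒ q = 1/5.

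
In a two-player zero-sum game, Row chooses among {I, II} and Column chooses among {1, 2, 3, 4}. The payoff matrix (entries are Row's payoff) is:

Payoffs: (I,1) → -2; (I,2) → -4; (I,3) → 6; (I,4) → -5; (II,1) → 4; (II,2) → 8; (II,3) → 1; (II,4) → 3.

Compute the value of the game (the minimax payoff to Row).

23/13

Row minima: I → -5, II → 1; maximin = 1.
Column maxima: 1 → 4, 2 → 8, 3 → 6, 4 → 3; minimax = 3.
1 ≠ 3, so there is no saddle point; optimal play is mixed.
1 is strictly dominated by 4 (it gives Row strictly more in every row), so Column never plays it.
2 is strictly dominated by 4 (it gives Row strictly more in every row), so Column never plays it.
On the remaining 2×2 (I, II vs 3, 4):
Let Row play I with probability p. Expected payoff against 3: 6p + 1(1−p) = 5p + 1; against 4: (-5)p + 3(1−p) = −8p + 3.
Setting these equal: 5p + 1 = −8p + 3 ⇒ 13p = 2 ⇒ p = 2/13, and the value is (5)·(2/13) + 1 = 23/13.
For Column: with q = P(3), equating I's and II's payoffs gives 11q − 5 = −2q + 3 ⇒ q = 8/13.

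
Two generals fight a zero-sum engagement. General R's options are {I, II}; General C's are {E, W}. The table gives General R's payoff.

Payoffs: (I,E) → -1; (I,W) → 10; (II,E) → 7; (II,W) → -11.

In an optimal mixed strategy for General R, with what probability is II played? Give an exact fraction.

Row minima: I → -1, II → -11; maximin = -1.
Column maxima: E → 7, W → 10; minimax = 7.
-1 ≠ 7, so there is no saddle point; optimal play is mixed.
Let General R play I with probability p. Expected payoff against E: (-1)p + 7(1−p) = −8p + 7; against W: 10p + (-11)(1−p) = 21p − 11.
Setting these equal: −8p + 7 = 21p − 11 ⇒ −29p = -18 ⇒ p = 18/29, and the value is (-8)·(18/29) + 7 = 59/29.
For General C: with q = P(E), equating I's and II's payoffs gives −11q + 10 = 18q − 11 ⇒ q = 21/29.

11/29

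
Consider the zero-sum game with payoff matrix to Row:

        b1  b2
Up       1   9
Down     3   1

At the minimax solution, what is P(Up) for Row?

Row minima: Up → 1, Down → 1; maximin = 1.
Column maxima: b1 → 3, b2 → 9; minimax = 3.
1 ≠ 3, so there is no saddle point; optimal play is mixed.
Let Row play Up with probability p. Expected payoff against b1: 1p + 3(1−p) = −2p + 3; against b2: 9p + 1(1−p) = 8p + 1.
Setting these equal: −2p + 3 = 8p + 1 ⇒ −10p = -2 ⇒ p = 1/5, and the value is (-2)·(1/5) + 3 = 13/5.
For Column: with q = P(b1), equating Up's and Down's payoffs gives −8q + 9 = 2q + 1 ⇒ q = 4/5.

1/5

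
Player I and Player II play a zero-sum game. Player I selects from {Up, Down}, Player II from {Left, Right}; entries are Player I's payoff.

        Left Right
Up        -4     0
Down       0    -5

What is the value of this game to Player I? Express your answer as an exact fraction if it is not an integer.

-20/9

Row minima: Up → -4, Down → -5; maximin = -4.
Column maxima: Left → 0, Right → 0; minimax = 0.
-4 ≠ 0, so there is no saddle point; optimal play is mixed.
Let Player I play Up with probability p. Expected payoff against Left: (-4)p + 0(1−p) = −4p; against Right: 0p + (-5)(1−p) = 5p − 5.
Setting these equal: −4p = 5p − 5 ⇒ −9p = -5 ⇒ p = 5/9, and the value is (-4)·(5/9) = -20/9.
For Player II: with q = P(Left), equating Up's and Down's payoffs gives −4q = 5q − 5 ⇒ q = 5/9.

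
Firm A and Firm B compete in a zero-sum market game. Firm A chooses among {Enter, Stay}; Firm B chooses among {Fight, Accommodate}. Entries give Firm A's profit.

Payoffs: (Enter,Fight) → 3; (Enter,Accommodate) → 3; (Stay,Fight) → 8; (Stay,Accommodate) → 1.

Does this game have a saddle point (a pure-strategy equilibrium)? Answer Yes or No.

Yes

Row minima: Enter → 3, Stay → 1; maximin = 3.
Column maxima: Fight → 8, Accommodate → 3; minimax = 3.
maximin = minimax = 3, so a saddle point exists.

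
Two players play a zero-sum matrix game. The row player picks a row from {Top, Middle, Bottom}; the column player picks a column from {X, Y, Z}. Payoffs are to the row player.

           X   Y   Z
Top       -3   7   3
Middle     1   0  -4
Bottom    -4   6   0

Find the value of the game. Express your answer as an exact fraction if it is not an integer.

-9/11

Row minima: Top → -3, Middle → -4, Bottom → -4; maximin = -3.
Column maxima: X → 1, Y → 7, Z → 3; minimax = 1.
-3 ≠ 1, so there is no saddle point; optimal play is mixed.
Bottom is strictly dominated by Top, so the row player never plays it.
Y is strictly dominated by Z (it gives the row player strictly more in every row), so the column player never plays it.
On the remaining 2×2 (Top, Middle vs X, Z):
Let the row player play Top with probability p. Expected payoff against X: (-3)p + 1(1−p) = −4p + 1; against Z: 3p + (-4)(1−p) = 7p − 4.
Setting these equal: −4p + 1 = 7p − 4 ⇒ −11p = -5 ⇒ p = 5/11, and the value is (-4)·(5/11) + 1 = -9/11.
For the column player: with q = P(X), equating Top's and Middle's payoffs gives −6q + 3 = 5q − 4 ⇒ q = 7/11.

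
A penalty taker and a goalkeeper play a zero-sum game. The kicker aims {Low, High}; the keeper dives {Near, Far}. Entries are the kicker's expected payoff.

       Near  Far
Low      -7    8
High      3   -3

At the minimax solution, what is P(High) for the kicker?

5/7

Row minima: Low → -7, High → -3; maximin = -3.
Column maxima: Near → 3, Far → 8; minimax = 3.
-3 ≠ 3, so there is no saddle point; optimal play is mixed.
Let the kicker play Low with probability p. Expected payoff against Near: (-7)p + 3(1−p) = −10p + 3; against Far: 8p + (-3)(1−p) = 11p − 3.
Setting these equal: −10p + 3 = 11p − 3 ⇒ −21p = -6 ⇒ p = 2/7, and the value is (-10)·(2/7) + 3 = 1/7.
For the keeper: with q = P(Near), equating Low's and High's payoffs gives −15q + 8 = 6q − 3 ⇒ q = 11/21.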